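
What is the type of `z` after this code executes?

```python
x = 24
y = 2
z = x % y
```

int % int = int

int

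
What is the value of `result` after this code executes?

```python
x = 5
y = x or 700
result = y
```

x = 5; y = 5; result = 5

5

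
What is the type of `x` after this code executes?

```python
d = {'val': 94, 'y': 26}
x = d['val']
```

Accessing dict[str, int] with str key returns int

int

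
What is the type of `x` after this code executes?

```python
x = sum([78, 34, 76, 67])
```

sum() of ints returns int

int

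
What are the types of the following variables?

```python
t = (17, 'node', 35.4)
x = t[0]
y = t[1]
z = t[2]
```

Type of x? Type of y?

tuple[0] is int; tuple[1] is str

int, str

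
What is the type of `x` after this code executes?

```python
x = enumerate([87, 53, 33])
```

enumerate() returns an enumerate object

enumerate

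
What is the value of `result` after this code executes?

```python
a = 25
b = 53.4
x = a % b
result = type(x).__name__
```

a is int; b is float; x is float; result = 'float'

'float'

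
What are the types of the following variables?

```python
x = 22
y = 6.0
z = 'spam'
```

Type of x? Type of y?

x is assigned a bare integer (no decimal point), so it is an int; y is assigned a number with a decimal point, so it is a float

int, float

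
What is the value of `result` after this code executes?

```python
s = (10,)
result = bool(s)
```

s = (10,); result = True

True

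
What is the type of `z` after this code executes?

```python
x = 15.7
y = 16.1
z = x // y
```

float // float = float

float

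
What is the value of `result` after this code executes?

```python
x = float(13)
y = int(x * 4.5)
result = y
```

x = 13.0; y = 58; result = 58

58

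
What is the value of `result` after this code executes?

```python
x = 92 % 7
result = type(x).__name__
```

x is int; result = 'int'

'int'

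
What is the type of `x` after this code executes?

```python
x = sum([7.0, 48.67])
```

sum() of floats returns float

float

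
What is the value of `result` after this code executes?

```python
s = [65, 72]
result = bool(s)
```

s = [65, 72]; result = True

True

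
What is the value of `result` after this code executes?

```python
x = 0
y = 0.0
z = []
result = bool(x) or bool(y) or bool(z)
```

x = 0; y = 0.0; z = []; result = False

False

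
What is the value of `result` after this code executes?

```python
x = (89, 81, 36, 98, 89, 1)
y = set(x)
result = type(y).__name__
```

x is tuple; y is set; result = 'set'

'set'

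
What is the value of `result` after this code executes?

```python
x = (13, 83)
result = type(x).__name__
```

x is tuple; result = 'tuple'

'tuple'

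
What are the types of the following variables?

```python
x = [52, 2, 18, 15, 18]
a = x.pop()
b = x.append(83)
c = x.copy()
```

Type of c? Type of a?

copy() returns list; pop() returns element

list, int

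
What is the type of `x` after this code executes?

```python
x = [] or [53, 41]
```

'or' returns first truthy value (list)

list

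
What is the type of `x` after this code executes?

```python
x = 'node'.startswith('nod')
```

str.startswith() returns bool

bool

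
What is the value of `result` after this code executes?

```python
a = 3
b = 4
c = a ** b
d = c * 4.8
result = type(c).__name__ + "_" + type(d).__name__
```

a is int; b is int; c is int; d is float; result = 'int_float'

'int_float'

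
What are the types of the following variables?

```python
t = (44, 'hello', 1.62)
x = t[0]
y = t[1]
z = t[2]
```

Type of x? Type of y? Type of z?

tuple[0] is int; tuple[1] is str; tuple[2] is float

int, str, float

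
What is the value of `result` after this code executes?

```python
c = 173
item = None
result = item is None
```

c = 173; item = None; result = True

True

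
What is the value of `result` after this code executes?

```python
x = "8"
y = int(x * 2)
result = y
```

x = '8'; y = 88; result = 88

88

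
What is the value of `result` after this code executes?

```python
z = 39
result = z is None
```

z = 39; result = False

False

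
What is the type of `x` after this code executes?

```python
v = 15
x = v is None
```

'is' comparison returns bool

bool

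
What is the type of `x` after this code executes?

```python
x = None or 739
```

'or' with None returns the other truthy value

int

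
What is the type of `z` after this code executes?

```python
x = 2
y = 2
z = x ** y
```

positive int ** positive int = int

int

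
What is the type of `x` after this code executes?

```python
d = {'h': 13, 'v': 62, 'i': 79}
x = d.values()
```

.values() returns dict_values view

dict_values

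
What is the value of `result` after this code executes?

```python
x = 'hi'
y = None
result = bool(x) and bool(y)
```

x = 'hi'; y = None; result = False

False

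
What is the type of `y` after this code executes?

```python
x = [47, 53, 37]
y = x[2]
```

Indexing list[int] returns int

int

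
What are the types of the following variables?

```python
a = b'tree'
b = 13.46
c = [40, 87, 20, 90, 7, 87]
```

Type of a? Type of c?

a is assigned a bytes literal (b'...' prefix); c is assigned a list literal (square brackets)

bytes, list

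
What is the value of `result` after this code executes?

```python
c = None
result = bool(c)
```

c = None; result = False

False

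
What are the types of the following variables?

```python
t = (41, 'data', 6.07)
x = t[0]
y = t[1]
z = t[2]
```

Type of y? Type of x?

tuple[1] is str; tuple[0] is int

str, int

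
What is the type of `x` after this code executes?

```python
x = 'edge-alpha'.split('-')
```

str.split() returns list

list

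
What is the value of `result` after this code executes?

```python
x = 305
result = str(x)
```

x = 305; result = '305'

'305'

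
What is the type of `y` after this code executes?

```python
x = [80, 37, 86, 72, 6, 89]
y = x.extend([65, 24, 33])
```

list.extend() returns None

NoneType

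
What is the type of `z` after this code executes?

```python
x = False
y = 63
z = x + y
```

bool + int = int (bool is subclass of int)

int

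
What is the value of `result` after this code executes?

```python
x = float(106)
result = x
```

x = 106.0; result = 106.0

106.0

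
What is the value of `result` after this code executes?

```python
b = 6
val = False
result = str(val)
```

b = 6; val = False; result = 'False'

'False'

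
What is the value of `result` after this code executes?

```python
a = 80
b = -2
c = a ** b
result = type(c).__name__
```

a is int; b is int; c is float; result = 'float'

'float'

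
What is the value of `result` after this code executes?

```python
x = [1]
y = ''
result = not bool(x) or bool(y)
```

x = [1]; y = ''; result = False

False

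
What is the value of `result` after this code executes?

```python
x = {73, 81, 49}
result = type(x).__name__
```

x is set; result = 'set'

'set'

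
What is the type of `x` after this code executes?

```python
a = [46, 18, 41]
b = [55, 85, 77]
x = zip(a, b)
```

zip() returns a zip object

zip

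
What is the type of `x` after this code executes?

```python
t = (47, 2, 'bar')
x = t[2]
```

Index 2 of tuple is a str literal

str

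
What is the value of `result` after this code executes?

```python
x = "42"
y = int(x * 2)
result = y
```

x = '42'; y = 4242; result = 4242

4242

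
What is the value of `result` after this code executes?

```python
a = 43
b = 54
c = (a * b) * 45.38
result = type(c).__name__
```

a is int; b is int; c is float; result = 'float'

'float'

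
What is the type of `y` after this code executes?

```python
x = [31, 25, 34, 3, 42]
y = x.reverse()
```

list.reverse() returns None

NoneType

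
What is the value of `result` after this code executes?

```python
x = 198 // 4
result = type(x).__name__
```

x is int; result = 'int'

'int'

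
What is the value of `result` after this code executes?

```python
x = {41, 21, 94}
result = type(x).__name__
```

x is set; result = 'set'

'set'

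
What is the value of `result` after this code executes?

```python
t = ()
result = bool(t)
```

t = (); result = False

False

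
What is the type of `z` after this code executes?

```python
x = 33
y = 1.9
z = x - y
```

int - float = float

float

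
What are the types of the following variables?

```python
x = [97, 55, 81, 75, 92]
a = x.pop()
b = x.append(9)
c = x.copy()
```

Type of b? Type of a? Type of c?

append() returns None; pop() returns element; copy() returns list

NoneType, int, list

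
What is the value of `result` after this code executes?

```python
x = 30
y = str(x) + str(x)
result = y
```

x = 30; y = '3030'; result = '3030'

'3030'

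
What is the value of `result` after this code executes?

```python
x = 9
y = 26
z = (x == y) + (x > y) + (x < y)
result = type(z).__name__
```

x is int; y is int; z is int; result = 'int'

'int'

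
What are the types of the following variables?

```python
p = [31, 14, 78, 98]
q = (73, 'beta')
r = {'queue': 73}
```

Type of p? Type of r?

p is assigned a list literal (square brackets); r is assigned a dict literal ({key: value})

list, dict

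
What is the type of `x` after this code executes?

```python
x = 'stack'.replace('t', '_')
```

str.replace() returns str

str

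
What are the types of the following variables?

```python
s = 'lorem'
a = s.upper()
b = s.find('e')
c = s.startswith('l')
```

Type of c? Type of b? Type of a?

startswith() returns bool; find() returns int; upper() returns str

bool, int, str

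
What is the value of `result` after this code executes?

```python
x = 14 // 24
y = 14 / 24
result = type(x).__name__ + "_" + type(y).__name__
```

x is int; y is float; result = 'int_float'

'int_float'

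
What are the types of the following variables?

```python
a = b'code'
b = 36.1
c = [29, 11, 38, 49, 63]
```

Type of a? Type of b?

a is assigned a bytes literal (b'...' prefix); b is assigned a number with a decimal point, so it is a float

bytes, float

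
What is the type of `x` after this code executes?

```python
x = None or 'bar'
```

'or' with None returns the other truthy value (str)

str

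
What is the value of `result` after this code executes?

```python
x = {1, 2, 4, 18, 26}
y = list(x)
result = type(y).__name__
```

x is set; y is list; result = 'list'

'list'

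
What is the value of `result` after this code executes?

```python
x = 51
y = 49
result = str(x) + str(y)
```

x = 51; y = 49; result = '5149'

'5149'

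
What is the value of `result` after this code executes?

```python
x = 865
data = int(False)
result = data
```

x = 865; data = 0; result = 0

0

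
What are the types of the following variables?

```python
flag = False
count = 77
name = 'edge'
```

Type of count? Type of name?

count is assigned a bare integer (no decimal point), so it is an int; name is assigned a quoted string literal, so it is a str

int, str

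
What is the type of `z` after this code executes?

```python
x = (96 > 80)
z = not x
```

'not' returns bool

bool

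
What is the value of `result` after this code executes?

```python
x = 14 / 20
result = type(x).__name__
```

x is float; result = 'float'

'float'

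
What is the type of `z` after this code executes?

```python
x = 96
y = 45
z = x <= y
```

Comparison returns bool

bool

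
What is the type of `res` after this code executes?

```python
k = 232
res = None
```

None has type NoneType

NoneType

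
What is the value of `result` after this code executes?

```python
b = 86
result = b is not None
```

b = 86; result = True

True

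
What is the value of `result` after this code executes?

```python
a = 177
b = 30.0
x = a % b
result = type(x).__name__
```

a is int; b is float; x is float; result = 'float'

'float'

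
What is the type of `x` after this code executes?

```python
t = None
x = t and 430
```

'and' returns first falsy value (None)

NoneType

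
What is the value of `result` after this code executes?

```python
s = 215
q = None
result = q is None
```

s = 215; q = None; result = True

True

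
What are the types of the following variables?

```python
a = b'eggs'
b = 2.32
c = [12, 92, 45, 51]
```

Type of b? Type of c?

b is assigned a number with a decimal point, so it is a float; c is assigned a list literal (square brackets)

float, list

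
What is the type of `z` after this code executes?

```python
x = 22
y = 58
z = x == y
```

Equality comparison returns bool

bool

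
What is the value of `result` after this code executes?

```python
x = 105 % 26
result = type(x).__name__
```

x is int; result = 'int'

'int'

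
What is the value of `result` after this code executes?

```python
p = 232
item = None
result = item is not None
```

p = 232; item = None; result = False

False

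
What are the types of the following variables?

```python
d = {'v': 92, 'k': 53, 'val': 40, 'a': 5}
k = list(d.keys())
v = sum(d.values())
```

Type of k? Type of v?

list() converts to list; sum of ints is int

list, int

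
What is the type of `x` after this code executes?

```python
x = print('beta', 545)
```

print() returns None

NoneType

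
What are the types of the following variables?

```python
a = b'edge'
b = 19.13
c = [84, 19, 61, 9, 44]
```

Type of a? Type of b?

a is assigned a bytes literal (b'...' prefix); b is assigned a number with a decimal point, so it is a float

bytes, float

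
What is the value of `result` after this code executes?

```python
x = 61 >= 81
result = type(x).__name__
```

x is bool; result = 'bool'

'bool'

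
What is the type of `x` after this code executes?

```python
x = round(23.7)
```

round() with no decimal places returns int

int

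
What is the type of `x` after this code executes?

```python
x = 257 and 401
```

'and' with truthy values returns last operand (int)

int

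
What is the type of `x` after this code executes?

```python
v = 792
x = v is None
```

'is' comparison returns bool

bool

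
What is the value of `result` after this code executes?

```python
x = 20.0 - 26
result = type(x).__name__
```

x is float; result = 'float'

'float'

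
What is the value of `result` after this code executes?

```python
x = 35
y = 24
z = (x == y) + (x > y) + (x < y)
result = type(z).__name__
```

x is int; y is int; z is int; result = 'int'

'int'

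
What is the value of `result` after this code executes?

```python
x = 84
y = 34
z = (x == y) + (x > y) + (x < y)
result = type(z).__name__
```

x is int; y is int; z is int; result = 'int'

'int'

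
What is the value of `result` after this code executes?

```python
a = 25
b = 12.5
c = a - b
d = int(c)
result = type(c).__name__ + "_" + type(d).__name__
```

a is int; b is float; c is float; d is int; result = 'float_int'

'float_int'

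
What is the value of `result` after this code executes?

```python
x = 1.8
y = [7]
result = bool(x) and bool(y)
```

x = 1.8; y = [7]; result = True

True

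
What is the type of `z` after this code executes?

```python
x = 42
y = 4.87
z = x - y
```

int - float = float

float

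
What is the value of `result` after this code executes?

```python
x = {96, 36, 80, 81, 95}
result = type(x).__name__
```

x is set; result = 'set'

'set'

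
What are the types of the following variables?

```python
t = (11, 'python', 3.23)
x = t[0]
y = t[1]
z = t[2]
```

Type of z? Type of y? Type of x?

tuple[2] is float; tuple[1] is str; tuple[0] is int

float, str, int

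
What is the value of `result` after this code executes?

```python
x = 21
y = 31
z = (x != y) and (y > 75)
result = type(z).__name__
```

x is int; y is int; z is bool; result = 'bool'

'bool'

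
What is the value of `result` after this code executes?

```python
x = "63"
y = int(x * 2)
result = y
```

x = '63'; y = 6363; result = 6363

6363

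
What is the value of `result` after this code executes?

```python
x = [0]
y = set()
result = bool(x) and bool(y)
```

x = [0]; y = set(); result = False

False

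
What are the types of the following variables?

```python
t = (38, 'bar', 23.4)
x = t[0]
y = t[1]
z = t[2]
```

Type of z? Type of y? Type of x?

tuple[2] is float; tuple[1] is str; tuple[0] is int

float, str, int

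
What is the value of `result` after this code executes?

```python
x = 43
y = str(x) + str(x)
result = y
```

x = 43; y = '4343'; result = '4343'

'4343'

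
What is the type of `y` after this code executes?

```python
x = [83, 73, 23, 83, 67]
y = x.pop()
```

list.pop() returns the popped element

int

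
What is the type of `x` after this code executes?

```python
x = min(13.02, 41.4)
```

min() of floats returns float

float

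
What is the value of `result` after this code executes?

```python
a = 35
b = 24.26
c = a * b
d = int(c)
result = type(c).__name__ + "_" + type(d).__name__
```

a is int; b is float; c is float; d is int; result = 'float_int'

'float_int'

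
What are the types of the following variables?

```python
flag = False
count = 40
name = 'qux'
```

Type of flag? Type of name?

flag is assigned the constant False, which has type bool; name is assigned a quoted string literal, so it is a str

bool, str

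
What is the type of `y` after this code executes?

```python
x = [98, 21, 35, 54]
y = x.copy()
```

list.copy() returns list

list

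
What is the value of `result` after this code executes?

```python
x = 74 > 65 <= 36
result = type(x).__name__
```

x is bool; result = 'bool'

'bool'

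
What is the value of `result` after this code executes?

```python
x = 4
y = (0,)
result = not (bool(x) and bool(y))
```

x = 4; y = (0,); result = False

False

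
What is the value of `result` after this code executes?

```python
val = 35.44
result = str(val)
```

val = 35.44; result = '35.44'

'35.44'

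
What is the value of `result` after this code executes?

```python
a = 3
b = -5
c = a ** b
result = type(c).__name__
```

a is int; b is int; c is float; result = 'float'

'float'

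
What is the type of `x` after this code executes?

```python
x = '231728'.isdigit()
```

str.isdigit() returns bool

bool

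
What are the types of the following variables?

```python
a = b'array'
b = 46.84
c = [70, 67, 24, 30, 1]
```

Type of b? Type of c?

b is assigned a number with a decimal point, so it is a float; c is assigned a list literal (square brackets)

float, list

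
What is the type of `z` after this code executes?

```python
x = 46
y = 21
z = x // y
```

int // int = int

int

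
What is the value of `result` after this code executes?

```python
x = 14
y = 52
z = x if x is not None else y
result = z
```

x = 14; y = 52; z = 14; result = 14

14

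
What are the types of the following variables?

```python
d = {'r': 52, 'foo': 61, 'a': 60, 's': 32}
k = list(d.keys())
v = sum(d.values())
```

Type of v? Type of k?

sum of ints is int; list() converts to list

int, list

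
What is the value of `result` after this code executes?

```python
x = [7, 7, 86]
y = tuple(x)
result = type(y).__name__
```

x is list; y is tuple; result = 'tuple'

'tuple'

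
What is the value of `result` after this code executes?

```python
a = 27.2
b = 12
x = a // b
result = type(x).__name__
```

a is float; b is int; x is float; result = 'float'

'float'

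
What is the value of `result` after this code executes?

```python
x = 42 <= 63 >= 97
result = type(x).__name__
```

x is bool; result = 'bool'

'bool'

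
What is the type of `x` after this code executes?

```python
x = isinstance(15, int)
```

isinstance() returns bool

bool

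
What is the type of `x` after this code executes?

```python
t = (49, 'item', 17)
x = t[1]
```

Index 1 of tuple is a str literal

str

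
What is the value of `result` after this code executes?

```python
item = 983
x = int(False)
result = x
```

item = 983; x = 0; result = 0

0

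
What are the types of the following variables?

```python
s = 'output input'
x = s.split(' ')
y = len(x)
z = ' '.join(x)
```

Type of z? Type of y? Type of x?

str.join() returns str; len() returns int; str.split() returns list

str, int, list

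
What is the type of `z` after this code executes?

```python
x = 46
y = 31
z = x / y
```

int / int = float

float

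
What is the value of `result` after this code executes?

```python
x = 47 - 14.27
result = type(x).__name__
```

x is float; result = 'float'

'float'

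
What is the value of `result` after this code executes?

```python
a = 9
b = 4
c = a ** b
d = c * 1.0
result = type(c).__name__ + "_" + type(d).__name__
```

a is int; b is int; c is int; d is float; result = 'int_float'

'int_float'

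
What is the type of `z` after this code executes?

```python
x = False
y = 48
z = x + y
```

bool + int = int (bool is subclass of int)

int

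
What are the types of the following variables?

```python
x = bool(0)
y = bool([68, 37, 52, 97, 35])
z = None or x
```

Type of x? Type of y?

bool() returns bool; bool() returns bool

bool, bool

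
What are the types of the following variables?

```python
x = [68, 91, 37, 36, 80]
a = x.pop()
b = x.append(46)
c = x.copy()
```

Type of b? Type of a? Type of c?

append() returns None; pop() returns element; copy() returns list

NoneType, int, list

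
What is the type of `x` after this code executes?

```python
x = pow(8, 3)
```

pow(int, int) returns int

int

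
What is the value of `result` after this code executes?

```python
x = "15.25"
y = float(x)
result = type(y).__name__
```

x is str; y is float; result = 'float'

'float'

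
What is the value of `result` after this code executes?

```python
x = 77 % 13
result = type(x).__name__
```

x is int; result = 'int'

'int'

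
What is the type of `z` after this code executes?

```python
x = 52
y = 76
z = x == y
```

Equality comparison returns bool

bool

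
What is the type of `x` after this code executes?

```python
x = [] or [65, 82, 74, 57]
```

'or' returns first truthy value (list)

list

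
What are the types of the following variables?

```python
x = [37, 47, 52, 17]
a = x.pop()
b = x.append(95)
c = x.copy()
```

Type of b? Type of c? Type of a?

append() returns None; copy() returns list; pop() returns element

NoneType, list, int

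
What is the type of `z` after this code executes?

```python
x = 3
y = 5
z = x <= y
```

Comparison returns bool

bool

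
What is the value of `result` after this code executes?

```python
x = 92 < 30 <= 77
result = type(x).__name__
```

x is bool; result = 'bool'

'bool'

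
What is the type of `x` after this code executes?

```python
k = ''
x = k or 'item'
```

'or' returns first truthy value (str)

str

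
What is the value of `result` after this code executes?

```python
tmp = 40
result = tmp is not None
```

tmp = 40; result = True

True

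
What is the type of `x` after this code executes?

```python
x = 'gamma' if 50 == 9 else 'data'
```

Both branches of conditional are str

str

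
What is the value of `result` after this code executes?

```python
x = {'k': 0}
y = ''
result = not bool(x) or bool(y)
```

x = {'k': 0}; y = ''; result = False

False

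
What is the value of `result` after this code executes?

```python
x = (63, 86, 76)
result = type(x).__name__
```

x is tuple; result = 'tuple'

'tuple'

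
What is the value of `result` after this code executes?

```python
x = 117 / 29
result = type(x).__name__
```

x is float; result = 'float'

'float'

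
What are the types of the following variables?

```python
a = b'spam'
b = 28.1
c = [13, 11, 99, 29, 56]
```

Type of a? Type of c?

a is assigned a bytes literal (b'...' prefix); c is assigned a list literal (square brackets)

bytes, list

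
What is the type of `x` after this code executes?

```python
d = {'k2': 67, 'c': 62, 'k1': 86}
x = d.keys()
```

.keys() returns dict_keys view

dict_keys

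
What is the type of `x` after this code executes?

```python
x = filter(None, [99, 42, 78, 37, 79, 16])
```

filter() returns a filter object

filter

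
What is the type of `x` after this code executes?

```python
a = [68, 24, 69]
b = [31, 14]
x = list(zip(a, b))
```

list(zip()) returns a list of tuples

list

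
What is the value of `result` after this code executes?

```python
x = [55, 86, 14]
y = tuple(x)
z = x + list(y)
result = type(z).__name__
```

x is list; y is tuple; z is list; result = 'list'

'list'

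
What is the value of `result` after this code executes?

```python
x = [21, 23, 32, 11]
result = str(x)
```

x = [21, 23, 32, 11]; result = '[21, 23, 32, 11]'

'[21, 23, 32, 11]'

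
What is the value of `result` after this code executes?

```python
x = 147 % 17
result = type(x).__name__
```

x is int; result = 'int'

'int'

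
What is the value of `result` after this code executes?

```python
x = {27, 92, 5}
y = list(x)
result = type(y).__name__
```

x is set; y is list; result = 'list'

'list'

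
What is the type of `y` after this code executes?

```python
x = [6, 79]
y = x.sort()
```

list.sort() returns None (mutates in place)

NoneType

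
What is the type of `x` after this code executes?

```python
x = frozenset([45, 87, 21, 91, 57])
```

frozenset() returns frozenset

frozenset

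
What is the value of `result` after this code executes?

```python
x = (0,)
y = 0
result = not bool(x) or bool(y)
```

x = (0,); y = 0; result = False

False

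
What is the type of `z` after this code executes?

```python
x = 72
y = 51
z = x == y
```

Equality comparison returns bool

bool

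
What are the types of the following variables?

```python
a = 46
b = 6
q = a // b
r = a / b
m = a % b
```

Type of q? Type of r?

// returns int; / returns float

int, float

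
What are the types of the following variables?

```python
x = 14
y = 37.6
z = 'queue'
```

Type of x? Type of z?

x is assigned a bare integer (no decimal point), so it is an int; z is assigned a quoted string literal, so it is a str

int, str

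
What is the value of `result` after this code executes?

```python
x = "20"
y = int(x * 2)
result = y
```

x = '20'; y = 2020; result = 2020

2020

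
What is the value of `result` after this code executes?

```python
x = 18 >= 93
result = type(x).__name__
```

x is bool; result = 'bool'

'bool'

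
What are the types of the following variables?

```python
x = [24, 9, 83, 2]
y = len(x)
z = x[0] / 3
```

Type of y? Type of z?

len() returns int; int / int = float

int, float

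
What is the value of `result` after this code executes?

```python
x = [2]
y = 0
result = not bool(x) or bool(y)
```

x = [2]; y = 0; result = False

False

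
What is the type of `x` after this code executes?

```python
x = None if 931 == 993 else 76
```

931 == 993 is False, so the else branch is taken

int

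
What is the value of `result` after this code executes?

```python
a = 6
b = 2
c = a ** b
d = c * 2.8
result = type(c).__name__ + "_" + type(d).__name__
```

a is int; b is int; c is int; d is float; result = 'int_float'

'int_float'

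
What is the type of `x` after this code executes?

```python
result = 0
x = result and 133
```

'and' returns first falsy value (0 is int)

int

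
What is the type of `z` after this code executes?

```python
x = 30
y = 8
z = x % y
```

int % int = int

int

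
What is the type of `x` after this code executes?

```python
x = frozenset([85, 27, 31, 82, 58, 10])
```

frozenset() returns frozenset

frozenset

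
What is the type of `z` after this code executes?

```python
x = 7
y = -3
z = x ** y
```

int ** negative = float

float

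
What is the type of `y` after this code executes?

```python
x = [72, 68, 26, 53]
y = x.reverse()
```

list.reverse() returns None

NoneType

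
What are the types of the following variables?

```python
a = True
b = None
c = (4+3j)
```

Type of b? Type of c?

b is assigned None, whose type is NoneType; c is assigned (4+3j), an int plus an imaginary literal (j suffix), which evaluates to complex

NoneType, complex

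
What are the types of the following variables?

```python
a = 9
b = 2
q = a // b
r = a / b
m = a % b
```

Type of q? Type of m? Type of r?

// returns int; % of ints returns int; / returns float

int, int, float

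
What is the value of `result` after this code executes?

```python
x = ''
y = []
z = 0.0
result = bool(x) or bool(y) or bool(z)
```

x = ''; y = []; z = 0.0; result = False

False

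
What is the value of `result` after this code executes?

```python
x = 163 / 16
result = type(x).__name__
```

x is float; result = 'float'

'float'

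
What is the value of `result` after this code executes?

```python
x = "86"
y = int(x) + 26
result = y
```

x = '86'; y = 112; result = 112

112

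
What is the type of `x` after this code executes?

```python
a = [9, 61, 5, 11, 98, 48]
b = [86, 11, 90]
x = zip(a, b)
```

zip() returns a zip object

zip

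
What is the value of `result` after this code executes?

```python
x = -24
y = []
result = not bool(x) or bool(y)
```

x = -24; y = []; result = False

False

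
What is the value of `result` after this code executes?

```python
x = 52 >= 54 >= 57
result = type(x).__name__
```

x is bool; result = 'bool'

'bool'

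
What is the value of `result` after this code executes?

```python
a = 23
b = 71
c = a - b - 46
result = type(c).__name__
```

a is int; b is int; c is int; result = 'int'

'int'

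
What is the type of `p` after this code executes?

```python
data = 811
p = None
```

None has type NoneType

NoneType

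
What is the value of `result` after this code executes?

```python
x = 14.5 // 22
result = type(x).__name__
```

x is float; result = 'float'

'float'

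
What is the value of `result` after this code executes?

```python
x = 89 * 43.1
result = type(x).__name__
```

x is float; result = 'float'

'float'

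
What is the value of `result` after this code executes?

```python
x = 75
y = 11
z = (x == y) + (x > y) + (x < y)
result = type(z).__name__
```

x is int; y is int; z is int; result = 'int'

'int'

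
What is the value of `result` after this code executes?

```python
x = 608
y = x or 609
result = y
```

x = 608; y = 608; result = 608

608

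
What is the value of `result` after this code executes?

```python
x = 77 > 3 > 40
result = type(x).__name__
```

x is bool; result = 'bool'

'bool'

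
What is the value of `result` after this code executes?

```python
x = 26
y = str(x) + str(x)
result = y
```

x = 26; y = '2626'; result = '2626'

'2626'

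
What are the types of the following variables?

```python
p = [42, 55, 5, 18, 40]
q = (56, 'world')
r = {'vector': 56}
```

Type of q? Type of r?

q is assigned a tuple (parenthesized, comma-separated values); r is assigned a dict literal ({key: value})

tuple, dict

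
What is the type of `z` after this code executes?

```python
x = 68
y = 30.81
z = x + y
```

int + float = float

float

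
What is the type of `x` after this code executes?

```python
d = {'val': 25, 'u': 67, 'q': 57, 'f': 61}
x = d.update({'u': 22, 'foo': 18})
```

dict.update() returns None

NoneType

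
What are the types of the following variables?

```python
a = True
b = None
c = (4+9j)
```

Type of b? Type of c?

b is assigned None, whose type is NoneType; c is assigned (4+9j), an int plus an imaginary literal (j suffix), which evaluates to complex

NoneType, complex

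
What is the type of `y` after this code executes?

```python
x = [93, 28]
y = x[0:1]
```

Slicing a list returns a list

list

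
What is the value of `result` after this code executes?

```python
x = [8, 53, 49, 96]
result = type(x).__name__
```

x is list; result = 'list'

'list'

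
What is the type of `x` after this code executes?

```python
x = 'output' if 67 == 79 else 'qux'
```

Both branches of conditional are str

str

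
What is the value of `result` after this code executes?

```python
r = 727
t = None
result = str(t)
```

r = 727; t = None; result = 'None'

'None'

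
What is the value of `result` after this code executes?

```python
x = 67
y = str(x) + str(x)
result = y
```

x = 67; y = '6767'; result = '6767'

'6767'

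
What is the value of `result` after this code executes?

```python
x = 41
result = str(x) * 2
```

x = 41; result = '4141'

'4141'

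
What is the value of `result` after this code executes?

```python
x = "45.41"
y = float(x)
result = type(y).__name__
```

x is str; y is float; result = 'float'

'float'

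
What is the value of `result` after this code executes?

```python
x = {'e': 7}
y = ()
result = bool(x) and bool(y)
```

x = {'e': 7}; y = (); result = False

False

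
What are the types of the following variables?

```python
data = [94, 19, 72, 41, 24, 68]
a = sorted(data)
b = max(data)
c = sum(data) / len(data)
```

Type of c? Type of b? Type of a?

int / int = float; max of ints returns int; sorted() returns list

float, int, list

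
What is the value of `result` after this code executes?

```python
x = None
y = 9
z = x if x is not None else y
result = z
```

x = None; y = 9; z = 9; result = 9

9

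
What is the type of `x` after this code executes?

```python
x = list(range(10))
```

list(range()) returns list

list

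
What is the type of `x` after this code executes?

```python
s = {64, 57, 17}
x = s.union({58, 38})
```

set.union() returns a new set

set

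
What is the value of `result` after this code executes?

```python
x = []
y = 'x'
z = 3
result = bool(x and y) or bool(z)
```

x = []; y = 'x'; z = 3; result = True

True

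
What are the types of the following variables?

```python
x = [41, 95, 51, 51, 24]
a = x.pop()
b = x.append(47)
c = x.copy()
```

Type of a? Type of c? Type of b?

pop() returns element; copy() returns list; append() returns None

int, list, NoneType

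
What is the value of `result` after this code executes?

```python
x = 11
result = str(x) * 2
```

x = 11; result = '1111'

'1111'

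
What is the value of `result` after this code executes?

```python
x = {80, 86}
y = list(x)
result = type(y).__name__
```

x is set; y is list; result = 'list'

'list'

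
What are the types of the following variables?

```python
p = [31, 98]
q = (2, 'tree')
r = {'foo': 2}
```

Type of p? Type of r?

p is assigned a list literal (square brackets); r is assigned a dict literal ({key: value})

list, dict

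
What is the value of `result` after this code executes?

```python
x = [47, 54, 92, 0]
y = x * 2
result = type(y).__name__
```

x is list; y is list; result = 'list'

'list'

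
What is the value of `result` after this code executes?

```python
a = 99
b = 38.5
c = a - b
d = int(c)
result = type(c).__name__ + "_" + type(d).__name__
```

a is int; b is float; c is float; d is int; result = 'float_int'

'float_int'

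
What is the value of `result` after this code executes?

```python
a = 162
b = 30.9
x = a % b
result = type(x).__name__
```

a is int; b is float; x is float; result = 'float'

'float'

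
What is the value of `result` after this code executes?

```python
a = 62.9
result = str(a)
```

a = 62.9; result = '62.9'

'62.9'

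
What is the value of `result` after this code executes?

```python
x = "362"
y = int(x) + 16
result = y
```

x = '362'; y = 378; result = 378

378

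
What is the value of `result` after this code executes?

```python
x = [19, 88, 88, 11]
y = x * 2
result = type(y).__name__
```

x is list; y is list; result = 'list'

'list'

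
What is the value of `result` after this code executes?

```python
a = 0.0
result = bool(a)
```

a = 0.0; result = False

False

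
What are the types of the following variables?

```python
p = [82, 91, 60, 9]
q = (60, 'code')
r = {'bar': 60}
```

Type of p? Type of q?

p is assigned a list literal (square brackets); q is assigned a tuple (parenthesized, comma-separated values)

list, tuple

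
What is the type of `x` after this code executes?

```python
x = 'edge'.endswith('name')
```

str.endswith() returns bool

bool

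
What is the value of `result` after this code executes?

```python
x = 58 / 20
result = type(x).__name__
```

x is float; result = 'float'

'float'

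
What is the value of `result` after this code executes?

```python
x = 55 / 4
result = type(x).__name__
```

x is float; result = 'float'

'float'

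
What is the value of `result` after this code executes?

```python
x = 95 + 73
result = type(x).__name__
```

x is int; result = 'int'

'int'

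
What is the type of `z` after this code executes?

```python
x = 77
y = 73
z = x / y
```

int / int = float

float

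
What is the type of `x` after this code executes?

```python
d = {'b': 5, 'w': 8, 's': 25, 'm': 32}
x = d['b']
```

Accessing dict[str, int] with str key returns int

int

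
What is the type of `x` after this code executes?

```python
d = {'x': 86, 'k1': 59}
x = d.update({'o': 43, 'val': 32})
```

dict.update() returns None

NoneType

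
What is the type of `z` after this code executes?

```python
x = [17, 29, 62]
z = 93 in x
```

'in' operator returns bool

bool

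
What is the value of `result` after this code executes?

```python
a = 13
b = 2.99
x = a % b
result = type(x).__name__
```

a is int; b is float; x is float; result = 'float'

'float'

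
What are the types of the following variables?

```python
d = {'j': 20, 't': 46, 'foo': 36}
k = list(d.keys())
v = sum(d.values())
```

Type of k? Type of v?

list() converts to list; sum of ints is int

list, int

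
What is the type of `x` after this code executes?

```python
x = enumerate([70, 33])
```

enumerate() returns an enumerate object

enumerate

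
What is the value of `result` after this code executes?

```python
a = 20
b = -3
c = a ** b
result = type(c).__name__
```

a is int; b is int; c is float; result = 'float'

'float'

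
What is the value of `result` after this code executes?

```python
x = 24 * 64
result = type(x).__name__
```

x is int; result = 'int'

'int'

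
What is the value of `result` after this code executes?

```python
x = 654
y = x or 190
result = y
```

x = 654; y = 654; result = 654

654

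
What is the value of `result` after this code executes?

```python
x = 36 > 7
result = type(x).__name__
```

x is bool; result = 'bool'

'bool'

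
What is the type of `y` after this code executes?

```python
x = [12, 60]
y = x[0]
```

Indexing list[int] returns int

int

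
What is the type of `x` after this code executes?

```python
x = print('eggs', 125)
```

print() returns None

NoneType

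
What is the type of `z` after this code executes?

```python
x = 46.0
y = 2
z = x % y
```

float % int = float

float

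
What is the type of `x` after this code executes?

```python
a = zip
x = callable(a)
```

callable() returns bool

bool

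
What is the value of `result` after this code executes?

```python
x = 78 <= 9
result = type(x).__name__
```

x is bool; result = 'bool'

'bool'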